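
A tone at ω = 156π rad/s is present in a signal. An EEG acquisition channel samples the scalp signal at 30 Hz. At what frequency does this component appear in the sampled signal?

ω = 156π rad/s → f = ω/(2π) = 78 Hz.
78 Hz mod fs = 18 Hz.
18 Hz > fs/2 = 15 Hz, folds to fs − 18 Hz = 12 Hz.

12 Hz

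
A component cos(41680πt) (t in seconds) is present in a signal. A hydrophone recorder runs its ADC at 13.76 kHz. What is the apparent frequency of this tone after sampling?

ω = 41680π rad/s → f = ω/(2π) = 20840 Hz = 20.84 kHz.
20.84 kHz mod fs = 7.08 kHz.
7.08 kHz > fs/2 = 6.88 kHz, folds to fs − 7.08 kHz = 6.68 kHz.

6.68 kHz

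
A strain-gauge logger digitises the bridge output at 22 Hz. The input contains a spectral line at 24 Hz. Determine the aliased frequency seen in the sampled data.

2 Hz

24 Hz mod fs = 2 Hz.
2 Hz ≤ fs/2 = 11 Hz, appears at 2 Hz.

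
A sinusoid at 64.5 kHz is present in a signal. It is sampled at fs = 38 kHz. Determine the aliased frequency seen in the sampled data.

64.5 kHz mod fs = 26.5 kHz.
26.5 kHz > fs/2 = 19 kHz, folds to fs − 26.5 kHz = 11.5 kHz.

11.5 kHz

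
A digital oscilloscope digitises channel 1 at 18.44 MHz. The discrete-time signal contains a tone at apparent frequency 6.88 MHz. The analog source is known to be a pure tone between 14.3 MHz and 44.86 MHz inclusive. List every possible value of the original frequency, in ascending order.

25.32 MHz, 30 MHz, 43.76 MHz

Frequencies that alias to 6.88 MHz are k·fs ± 6.88 MHz for integer k ≥ 0.
k=0: 6.88 MHz.
k=1: 11.56 MHz, 25.32 MHz.
k=2: 30 MHz, 43.76 MHz.
k=3: 48.44 MHz, 62.2 MHz.
Within [14.3 MHz, 44.86 MHz]: 25.32 MHz, 30 MHz, 43.76 MHz.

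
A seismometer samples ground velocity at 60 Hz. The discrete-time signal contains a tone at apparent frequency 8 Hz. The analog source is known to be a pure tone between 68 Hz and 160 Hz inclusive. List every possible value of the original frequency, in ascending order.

Frequencies that alias to 8 Hz are k·fs ± 8 Hz for integer k ≥ 0.
k=0: 8 Hz.
k=1: 52 Hz, 68 Hz.
k=2: 112 Hz, 128 Hz.
k=3: 172 Hz, 188 Hz.
Within [68 Hz, 160 Hz]: 68 Hz, 112 Hz, 128 Hz.

68 Hz, 112 Hz, 128 Hz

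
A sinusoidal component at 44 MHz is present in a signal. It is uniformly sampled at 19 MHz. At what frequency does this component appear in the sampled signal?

6 MHz

44 MHz mod fs = 6 MHz.
6 MHz ≤ fs/2 = 9.5 MHz, appears at 6 MHz.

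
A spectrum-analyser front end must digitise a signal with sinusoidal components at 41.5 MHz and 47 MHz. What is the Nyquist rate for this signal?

Highest-frequency component: 47 MHz.
Nyquist rate = 2 × 47 MHz = 94 MHz.

94 MHz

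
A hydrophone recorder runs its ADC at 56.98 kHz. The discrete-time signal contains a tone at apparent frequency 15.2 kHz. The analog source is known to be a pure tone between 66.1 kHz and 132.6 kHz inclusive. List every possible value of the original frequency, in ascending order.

Frequencies that alias to 15.2 kHz are k·fs ± 15.2 kHz for integer k ≥ 0.
k=0: 15.2 kHz.
k=1: 41.78 kHz, 72.18 kHz.
k=2: 98.76 kHz, 129.16 kHz.
k=3: 155.74 kHz, 186.14 kHz.
Within [66.1 kHz, 132.6 kHz]: 72.18 kHz, 98.76 kHz, 129.16 kHz.

72.18 kHz, 98.76 kHz, 129.16 kHz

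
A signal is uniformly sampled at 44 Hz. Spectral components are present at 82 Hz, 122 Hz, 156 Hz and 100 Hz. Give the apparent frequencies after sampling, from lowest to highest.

fs/2 = 22 Hz.
82 Hz mod fs = 38 Hz.
38 Hz > fs/2 = 22 Hz, folds to fs − 38 Hz = 6 Hz.
122 Hz mod fs = 34 Hz.
34 Hz > fs/2 = 22 Hz, folds to fs − 34 Hz = 10 Hz.
156 Hz mod fs = 24 Hz.
24 Hz > fs/2 = 22 Hz, folds to fs − 24 Hz = 20 Hz.
100 Hz mod fs = 12 Hz.
12 Hz ≤ fs/2 = 22 Hz, appears at 12 Hz.
Distinct values: {6 Hz, 10 Hz, 12 Hz, 20 Hz}.

6 Hz, 10 Hz, 12 Hz, 20 Hz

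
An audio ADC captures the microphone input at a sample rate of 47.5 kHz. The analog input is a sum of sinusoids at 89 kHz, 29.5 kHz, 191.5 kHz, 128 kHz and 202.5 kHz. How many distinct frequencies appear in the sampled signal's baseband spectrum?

5

fs/2 = 23.75 kHz.
89 kHz mod fs = 41.5 kHz.
41.5 kHz > fs/2 = 23.75 kHz, folds to fs − 41.5 kHz = 6 kHz.
29.5 kHz > fs/2 = 23.75 kHz, folds to fs − 29.5 kHz = 18 kHz.
191.5 kHz mod fs = 1.5 kHz.
1.5 kHz ≤ fs/2 = 23.75 kHz, appears at 1.5 kHz.
128 kHz mod fs = 33 kHz.
33 kHz > fs/2 = 23.75 kHz, folds to fs − 33 kHz = 14.5 kHz.
202.5 kHz mod fs = 12.5 kHz.
12.5 kHz ≤ fs/2 = 23.75 kHz, appears at 12.5 kHz.
Distinct values: {1.5 kHz, 6 kHz, 12.5 kHz, 14.5 kHz, 18 kHz} → 5.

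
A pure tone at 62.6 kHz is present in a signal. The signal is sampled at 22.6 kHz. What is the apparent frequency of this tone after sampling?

62.6 kHz mod fs = 17.4 kHz.
17.4 kHz > fs/2 = 11.3 kHz, folds to fs − 17.4 kHz = 5.2 kHz.

5.2 kHz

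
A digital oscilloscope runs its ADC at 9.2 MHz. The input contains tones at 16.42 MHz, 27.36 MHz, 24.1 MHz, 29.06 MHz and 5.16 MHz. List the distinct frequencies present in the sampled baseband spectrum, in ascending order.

0.24 MHz, 1.46 MHz, 1.98 MHz, 3.5 MHz, 4.04 MHz

fs/2 = 4.6 MHz.
16.42 MHz mod fs = 7.22 MHz.
7.22 MHz > fs/2 = 4.6 MHz, folds to fs − 7.22 MHz = 1.98 MHz.
27.36 MHz mod fs = 8.96 MHz.
8.96 MHz > fs/2 = 4.6 MHz, folds to fs − 8.96 MHz = 0.24 MHz.
24.1 MHz mod fs = 5.7 MHz.
5.7 MHz > fs/2 = 4.6 MHz, folds to fs − 5.7 MHz = 3.5 MHz.
29.06 MHz mod fs = 1.46 MHz.
1.46 MHz ≤ fs/2 = 4.6 MHz, appears at 1.46 MHz.
5.16 MHz > fs/2 = 4.6 MHz, folds to fs − 5.16 MHz = 4.04 MHz.
Distinct values: {0.24 MHz, 1.46 MHz, 1.98 MHz, 3.5 MHz, 4.04 MHz}.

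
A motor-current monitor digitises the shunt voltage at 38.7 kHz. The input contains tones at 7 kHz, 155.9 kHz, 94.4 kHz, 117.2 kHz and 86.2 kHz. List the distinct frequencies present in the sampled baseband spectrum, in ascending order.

1.1 kHz, 7 kHz, 8.8 kHz, 17 kHz

fs/2 = 19.35 kHz.
7 kHz ≤ fs/2 = 19.35 kHz, passes unchanged.
155.9 kHz mod fs = 1.1 kHz.
1.1 kHz ≤ fs/2 = 19.35 kHz, appears at 1.1 kHz.
94.4 kHz mod fs = 17 kHz.
17 kHz ≤ fs/2 = 19.35 kHz, appears at 17 kHz.
117.2 kHz mod fs = 1.1 kHz.
1.1 kHz ≤ fs/2 = 19.35 kHz, appears at 1.1 kHz.
86.2 kHz mod fs = 8.8 kHz.
8.8 kHz ≤ fs/2 = 19.35 kHz, appears at 8.8 kHz.
Distinct values: {1.1 kHz, 7 kHz, 8.8 kHz, 17 kHz}.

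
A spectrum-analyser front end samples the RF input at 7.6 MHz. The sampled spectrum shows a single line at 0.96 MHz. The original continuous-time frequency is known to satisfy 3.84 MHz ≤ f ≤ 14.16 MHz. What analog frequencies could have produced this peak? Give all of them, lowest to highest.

6.64 MHz, 8.56 MHz

Frequencies that alias to 0.96 MHz are k·fs ± 0.96 MHz for integer k ≥ 0.
k=0: 0.96 MHz.
k=1: 6.64 MHz, 8.56 MHz.
k=2: 14.24 MHz, 16.16 MHz.
Within [3.84 MHz, 14.16 MHz]: 6.64 MHz, 8.56 MHz.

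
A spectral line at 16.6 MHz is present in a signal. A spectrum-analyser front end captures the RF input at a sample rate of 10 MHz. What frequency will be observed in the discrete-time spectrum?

3.4 MHz

16.6 MHz mod fs = 6.6 MHz.
6.6 MHz > fs/2 = 5 MHz, folds to fs − 6.6 MHz = 3.4 MHz.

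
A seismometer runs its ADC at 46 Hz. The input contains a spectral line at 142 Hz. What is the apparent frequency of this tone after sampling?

4 Hz

142 Hz mod fs = 4 Hz.
4 Hz ≤ fs/2 = 23 Hz, appears at 4 Hz.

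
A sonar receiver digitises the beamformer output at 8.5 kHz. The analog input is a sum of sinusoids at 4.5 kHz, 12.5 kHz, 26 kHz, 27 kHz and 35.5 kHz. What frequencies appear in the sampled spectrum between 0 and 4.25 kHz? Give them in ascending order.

fs/2 = 4.25 kHz.
4.5 kHz > fs/2 = 4.25 kHz, folds to fs − 4.5 kHz = 4 kHz.
12.5 kHz mod fs = 4 kHz.
4 kHz ≤ fs/2 = 4.25 kHz, appears at 4 kHz.
26 kHz mod fs = 0.5 kHz.
0.5 kHz ≤ fs/2 = 4.25 kHz, appears at 0.5 kHz.
27 kHz mod fs = 1.5 kHz.
1.5 kHz ≤ fs/2 = 4.25 kHz, appears at 1.5 kHz.
35.5 kHz mod fs = 1.5 kHz.
1.5 kHz ≤ fs/2 = 4.25 kHz, appears at 1.5 kHz.
Distinct values: {0.5 kHz, 1.5 kHz, 4 kHz}.

0.5 kHz, 1.5 kHz, 4 kHz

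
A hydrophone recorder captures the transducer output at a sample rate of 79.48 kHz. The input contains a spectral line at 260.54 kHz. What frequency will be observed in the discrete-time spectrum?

22.1 kHz

260.54 kHz mod fs = 22.1 kHz.
22.1 kHz ≤ fs/2 = 39.74 kHz, appears at 22.1 kHz.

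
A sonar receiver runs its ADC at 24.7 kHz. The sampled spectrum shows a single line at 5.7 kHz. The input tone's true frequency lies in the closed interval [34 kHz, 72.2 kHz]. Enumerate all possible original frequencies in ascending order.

Frequencies that alias to 5.7 kHz are k·fs ± 5.7 kHz for integer k ≥ 0.
k=0: 5.7 kHz.
k=1: 19 kHz, 30.4 kHz.
k=2: 43.7 kHz, 55.1 kHz.
k=3: 68.4 kHz, 79.8 kHz.
k=4: 93.1 kHz, 104.5 kHz.
Within [34 kHz, 72.2 kHz]: 43.7 kHz, 55.1 kHz, 68.4 kHz.

43.7 kHz, 55.1 kHz, 68.4 kHz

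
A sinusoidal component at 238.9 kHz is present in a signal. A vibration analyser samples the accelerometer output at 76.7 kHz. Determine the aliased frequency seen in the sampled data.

238.9 kHz mod fs = 8.8 kHz.
8.8 kHz ≤ fs/2 = 38.35 kHz, appears at 8.8 kHz.

8.8 kHz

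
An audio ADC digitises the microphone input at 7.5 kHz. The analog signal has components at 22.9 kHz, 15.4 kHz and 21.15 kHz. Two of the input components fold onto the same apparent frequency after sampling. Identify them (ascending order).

15.4 kHz, 22.9 kHz

fs/2 = 3.75 kHz.
22.9 kHz mod fs = 0.4 kHz.
0.4 kHz ≤ fs/2 = 3.75 kHz, appears at 0.4 kHz.
15.4 kHz mod fs = 0.4 kHz.
0.4 kHz ≤ fs/2 = 3.75 kHz, appears at 0.4 kHz.
21.15 kHz mod fs = 6.15 kHz.
6.15 kHz > fs/2 = 3.75 kHz, folds to fs − 6.15 kHz = 1.35 kHz.
15.4 kHz and 22.9 kHz both map to 0.4 kHz.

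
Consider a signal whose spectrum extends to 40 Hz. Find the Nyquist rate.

Nyquist rate = 2 × 40 Hz = 80 Hz.

80 Hz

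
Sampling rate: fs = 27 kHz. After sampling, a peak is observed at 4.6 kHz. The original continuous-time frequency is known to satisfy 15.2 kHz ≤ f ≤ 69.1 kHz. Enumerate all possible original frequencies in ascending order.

Frequencies that alias to 4.6 kHz are k·fs ± 4.6 kHz for integer k ≥ 0.
k=0: 4.6 kHz.
k=1: 22.4 kHz, 31.6 kHz.
k=2: 49.4 kHz, 58.6 kHz.
k=3: 76.4 kHz, 85.6 kHz.
Within [15.2 kHz, 69.1 kHz]: 22.4 kHz, 31.6 kHz, 49.4 kHz, 58.6 kHz.

22.4 kHz, 31.6 kHz, 49.4 kHz, 58.6 kHz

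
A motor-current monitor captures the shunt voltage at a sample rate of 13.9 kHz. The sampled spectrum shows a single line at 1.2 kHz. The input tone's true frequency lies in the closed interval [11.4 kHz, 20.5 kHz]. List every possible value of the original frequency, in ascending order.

12.7 kHz, 15.1 kHz

Frequencies that alias to 1.2 kHz are k·fs ± 1.2 kHz for integer k ≥ 0.
k=0: 1.2 kHz.
k=1: 12.7 kHz, 15.1 kHz.
k=2: 26.6 kHz, 29 kHz.
Within [11.4 kHz, 20.5 kHz]: 12.7 kHz, 15.1 kHz.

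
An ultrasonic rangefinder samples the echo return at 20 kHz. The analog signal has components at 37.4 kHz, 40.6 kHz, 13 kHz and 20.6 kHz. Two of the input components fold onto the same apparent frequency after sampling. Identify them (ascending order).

20.6 kHz, 40.6 kHz

fs/2 = 10 kHz.
37.4 kHz mod fs = 17.4 kHz.
17.4 kHz > fs/2 = 10 kHz, folds to fs − 17.4 kHz = 2.6 kHz.
40.6 kHz mod fs = 0.6 kHz.
0.6 kHz ≤ fs/2 = 10 kHz, appears at 0.6 kHz.
13 kHz > fs/2 = 10 kHz, folds to fs − 13 kHz = 7 kHz.
20.6 kHz mod fs = 0.6 kHz.
0.6 kHz ≤ fs/2 = 10 kHz, appears at 0.6 kHz.
20.6 kHz and 40.6 kHz both map to 0.6 kHz.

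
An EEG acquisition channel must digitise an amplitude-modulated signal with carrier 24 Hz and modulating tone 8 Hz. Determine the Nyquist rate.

64 Hz

AM sidebands sit at fc ± fm = 16 Hz and 32 Hz.
Highest-frequency component: 32 Hz.
Nyquist rate = 2 × 32 Hz = 64 Hz.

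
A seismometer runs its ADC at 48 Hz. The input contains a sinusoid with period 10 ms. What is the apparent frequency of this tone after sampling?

4 Hz

T = 10 ms → f = 1/T = 100 Hz.
100 Hz mod fs = 4 Hz.
4 Hz ≤ fs/2 = 24 Hz, appears at 4 Hz.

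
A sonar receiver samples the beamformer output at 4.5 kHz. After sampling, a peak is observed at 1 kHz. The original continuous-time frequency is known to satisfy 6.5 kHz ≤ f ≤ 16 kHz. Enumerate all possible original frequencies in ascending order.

8 kHz, 10 kHz, 12.5 kHz, 14.5 kHz

Frequencies that alias to 1 kHz are k·fs ± 1 kHz for integer k ≥ 0.
k=0: 1 kHz.
k=1: 3.5 kHz, 5.5 kHz.
k=2: 8 kHz, 10 kHz.
k=3: 12.5 kHz, 14.5 kHz.
k=4: 17 kHz, 19 kHz.
Within [6.5 kHz, 16 kHz]: 8 kHz, 10 kHz, 12.5 kHz, 14.5 kHz.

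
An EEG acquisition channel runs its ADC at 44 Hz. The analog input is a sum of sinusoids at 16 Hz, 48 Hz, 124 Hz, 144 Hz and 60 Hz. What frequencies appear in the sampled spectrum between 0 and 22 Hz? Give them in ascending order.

fs/2 = 22 Hz.
16 Hz ≤ fs/2 = 22 Hz, passes unchanged.
48 Hz mod fs = 4 Hz.
4 Hz ≤ fs/2 = 22 Hz, appears at 4 Hz.
124 Hz mod fs = 36 Hz.
36 Hz > fs/2 = 22 Hz, folds to fs − 36 Hz = 8 Hz.
144 Hz mod fs = 12 Hz.
12 Hz ≤ fs/2 = 22 Hz, appears at 12 Hz.
60 Hz mod fs = 16 Hz.
16 Hz ≤ fs/2 = 22 Hz, appears at 16 Hz.
Distinct values: {4 Hz, 8 Hz, 12 Hz, 16 Hz}.

4 Hz, 8 Hz, 12 Hz, 16 Hz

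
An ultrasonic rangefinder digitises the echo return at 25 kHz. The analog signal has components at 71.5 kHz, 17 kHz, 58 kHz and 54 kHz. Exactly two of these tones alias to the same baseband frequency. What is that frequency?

fs/2 = 12.5 kHz.
71.5 kHz mod fs = 21.5 kHz.
21.5 kHz > fs/2 = 12.5 kHz, folds to fs − 21.5 kHz = 3.5 kHz.
17 kHz > fs/2 = 12.5 kHz, folds to fs − 17 kHz = 8 kHz.
58 kHz mod fs = 8 kHz.
8 kHz ≤ fs/2 = 12.5 kHz, appears at 8 kHz.
54 kHz mod fs = 4 kHz.
4 kHz ≤ fs/2 = 12.5 kHz, appears at 4 kHz.
17 kHz and 58 kHz both map to 8 kHz.

8 kHz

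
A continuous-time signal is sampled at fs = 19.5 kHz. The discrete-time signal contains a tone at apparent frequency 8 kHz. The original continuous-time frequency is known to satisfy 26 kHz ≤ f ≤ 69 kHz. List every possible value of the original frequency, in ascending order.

27.5 kHz, 31 kHz, 47 kHz, 50.5 kHz, 66.5 kHz

Frequencies that alias to 8 kHz are k·fs ± 8 kHz for integer k ≥ 0.
k=0: 8 kHz.
k=1: 11.5 kHz, 27.5 kHz.
k=2: 31 kHz, 47 kHz.
k=3: 50.5 kHz, 66.5 kHz.
k=4: 70 kHz, 86 kHz.
Within [26 kHz, 69 kHz]: 27.5 kHz, 31 kHz, 47 kHz, 50.5 kHz, 66.5 kHz.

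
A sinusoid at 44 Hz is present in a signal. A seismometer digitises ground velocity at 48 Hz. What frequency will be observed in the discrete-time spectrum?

4 Hz

44 Hz > fs/2 = 24 Hz, folds to fs − 44 Hz = 4 Hz.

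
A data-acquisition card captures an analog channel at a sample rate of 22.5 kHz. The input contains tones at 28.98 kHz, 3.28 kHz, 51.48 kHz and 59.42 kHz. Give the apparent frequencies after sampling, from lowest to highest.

fs/2 = 11.25 kHz.
28.98 kHz mod fs = 6.48 kHz.
6.48 kHz ≤ fs/2 = 11.25 kHz, appears at 6.48 kHz.
3.28 kHz ≤ fs/2 = 11.25 kHz, passes unchanged.
51.48 kHz mod fs = 6.48 kHz.
6.48 kHz ≤ fs/2 = 11.25 kHz, appears at 6.48 kHz.
59.42 kHz mod fs = 14.42 kHz.
14.42 kHz > fs/2 = 11.25 kHz, folds to fs − 14.42 kHz = 8.08 kHz.
Distinct values: {3.28 kHz, 6.48 kHz, 8.08 kHz}.

3.28 kHz, 6.48 kHz, 8.08 kHz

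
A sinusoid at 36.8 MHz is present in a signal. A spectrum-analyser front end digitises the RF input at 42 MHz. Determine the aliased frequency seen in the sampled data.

36.8 MHz > fs/2 = 21 MHz, folds to fs − 36.8 MHz = 5.2 MHz.

5.2 MHz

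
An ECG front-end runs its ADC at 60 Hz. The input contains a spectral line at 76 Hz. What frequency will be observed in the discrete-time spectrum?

76 Hz mod fs = 16 Hz.
16 Hz ≤ fs/2 = 30 Hz, appears at 16 Hz.

16 Hz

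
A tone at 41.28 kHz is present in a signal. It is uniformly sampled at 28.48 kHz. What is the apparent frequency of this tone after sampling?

12.8 kHz

41.28 kHz mod fs = 12.8 kHz.
12.8 kHz ≤ fs/2 = 14.24 kHz, appears at 12.8 kHz.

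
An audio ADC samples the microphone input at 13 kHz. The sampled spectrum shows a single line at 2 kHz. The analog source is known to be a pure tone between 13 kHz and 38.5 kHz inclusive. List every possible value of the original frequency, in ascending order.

15 kHz, 24 kHz, 28 kHz, 37 kHz

Frequencies that alias to 2 kHz are k·fs ± 2 kHz for integer k ≥ 0.
k=0: 2 kHz.
k=1: 11 kHz, 15 kHz.
k=2: 24 kHz, 28 kHz.
k=3: 37 kHz, 41 kHz.
k=4: 50 kHz, 54 kHz.
Within [13 kHz, 38.5 kHz]: 15 kHz, 24 kHz, 28 kHz, 37 kHz.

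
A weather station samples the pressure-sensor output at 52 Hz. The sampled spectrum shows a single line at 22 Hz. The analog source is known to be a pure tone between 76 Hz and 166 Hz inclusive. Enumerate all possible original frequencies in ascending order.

82 Hz, 126 Hz, 134 Hz

Frequencies that alias to 22 Hz are k·fs ± 22 Hz for integer k ≥ 0.
k=0: 22 Hz.
k=1: 30 Hz, 74 Hz.
k=2: 82 Hz, 126 Hz.
k=3: 134 Hz, 178 Hz.
k=4: 186 Hz, 230 Hz.
Within [76 Hz, 166 Hz]: 82 Hz, 126 Hz, 134 Hz.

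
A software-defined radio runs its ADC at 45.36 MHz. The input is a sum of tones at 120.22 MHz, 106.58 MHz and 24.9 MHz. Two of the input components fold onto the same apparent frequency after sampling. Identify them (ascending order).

fs/2 = 22.68 MHz.
120.22 MHz mod fs = 29.5 MHz.
29.5 MHz > fs/2 = 22.68 MHz, folds to fs − 29.5 MHz = 15.86 MHz.
106.58 MHz mod fs = 15.86 MHz.
15.86 MHz ≤ fs/2 = 22.68 MHz, appears at 15.86 MHz.
24.9 MHz > fs/2 = 22.68 MHz, folds to fs − 24.9 MHz = 20.46 MHz.
106.58 MHz and 120.22 MHz both map to 15.86 MHz.

106.58 MHz, 120.22 MHz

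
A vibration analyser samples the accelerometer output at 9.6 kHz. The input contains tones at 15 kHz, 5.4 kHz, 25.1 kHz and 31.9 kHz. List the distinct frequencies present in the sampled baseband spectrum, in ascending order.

3.1 kHz, 3.7 kHz, 4.2 kHz

fs/2 = 4.8 kHz.
15 kHz mod fs = 5.4 kHz.
5.4 kHz > fs/2 = 4.8 kHz, folds to fs − 5.4 kHz = 4.2 kHz.
5.4 kHz > fs/2 = 4.8 kHz, folds to fs − 5.4 kHz = 4.2 kHz.
25.1 kHz mod fs = 5.9 kHz.
5.9 kHz > fs/2 = 4.8 kHz, folds to fs − 5.9 kHz = 3.7 kHz.
31.9 kHz mod fs = 3.1 kHz.
3.1 kHz ≤ fs/2 = 4.8 kHz, appears at 3.1 kHz.
Distinct values: {3.1 kHz, 3.7 kHz, 4.2 kHz}.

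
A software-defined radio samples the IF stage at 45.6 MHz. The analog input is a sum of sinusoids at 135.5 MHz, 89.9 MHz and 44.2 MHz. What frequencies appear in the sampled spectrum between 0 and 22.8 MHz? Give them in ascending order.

fs/2 = 22.8 MHz.
135.5 MHz mod fs = 44.3 MHz.
44.3 MHz > fs/2 = 22.8 MHz, folds to fs − 44.3 MHz = 1.3 MHz.
89.9 MHz mod fs = 44.3 MHz.
44.3 MHz > fs/2 = 22.8 MHz, folds to fs − 44.3 MHz = 1.3 MHz.
44.2 MHz > fs/2 = 22.8 MHz, folds to fs − 44.2 MHz = 1.4 MHz.
Distinct values: {1.3 MHz, 1.4 MHz}.

1.3 MHz, 1.4 MHz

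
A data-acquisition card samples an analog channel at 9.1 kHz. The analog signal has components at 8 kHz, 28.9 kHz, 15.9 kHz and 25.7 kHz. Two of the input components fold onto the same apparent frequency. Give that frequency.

fs/2 = 4.55 kHz.
8 kHz > fs/2 = 4.55 kHz, folds to fs − 8 kHz = 1.1 kHz.
28.9 kHz mod fs = 1.6 kHz.
1.6 kHz ≤ fs/2 = 4.55 kHz, appears at 1.6 kHz.
15.9 kHz mod fs = 6.8 kHz.
6.8 kHz > fs/2 = 4.55 kHz, folds to fs − 6.8 kHz = 2.3 kHz.
25.7 kHz mod fs = 7.5 kHz.
7.5 kHz > fs/2 = 4.55 kHz, folds to fs − 7.5 kHz = 1.6 kHz.
25.7 kHz and 28.9 kHz both map to 1.6 kHz.

1.6 kHz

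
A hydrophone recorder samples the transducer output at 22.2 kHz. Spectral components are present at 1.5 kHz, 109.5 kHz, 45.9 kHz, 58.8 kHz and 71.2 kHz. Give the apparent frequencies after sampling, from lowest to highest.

1.5 kHz, 4.6 kHz, 7.8 kHz

fs/2 = 11.1 kHz.
1.5 kHz ≤ fs/2 = 11.1 kHz, passes unchanged.
109.5 kHz mod fs = 20.7 kHz.
20.7 kHz > fs/2 = 11.1 kHz, folds to fs − 20.7 kHz = 1.5 kHz.
45.9 kHz mod fs = 1.5 kHz.
1.5 kHz ≤ fs/2 = 11.1 kHz, appears at 1.5 kHz.
58.8 kHz mod fs = 14.4 kHz.
14.4 kHz > fs/2 = 11.1 kHz, folds to fs − 14.4 kHz = 7.8 kHz.
71.2 kHz mod fs = 4.6 kHz.
4.6 kHz ≤ fs/2 = 11.1 kHz, appears at 4.6 kHz.
Distinct values: {1.5 kHz, 4.6 kHz, 7.8 kHz}.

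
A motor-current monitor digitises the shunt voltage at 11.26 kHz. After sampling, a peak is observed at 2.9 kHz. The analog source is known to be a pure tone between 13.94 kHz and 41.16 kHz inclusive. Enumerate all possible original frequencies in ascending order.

14.16 kHz, 19.62 kHz, 25.42 kHz, 30.88 kHz, 36.68 kHz

Frequencies that alias to 2.9 kHz are k·fs ± 2.9 kHz for integer k ≥ 0.
k=0: 2.9 kHz.
k=1: 8.36 kHz, 14.16 kHz.
k=2: 19.62 kHz, 25.42 kHz.
k=3: 30.88 kHz, 36.68 kHz.
k=4: 42.14 kHz, 47.94 kHz.
Within [13.94 kHz, 41.16 kHz]: 14.16 kHz, 19.62 kHz, 25.42 kHz, 30.88 kHz, 36.68 kHz.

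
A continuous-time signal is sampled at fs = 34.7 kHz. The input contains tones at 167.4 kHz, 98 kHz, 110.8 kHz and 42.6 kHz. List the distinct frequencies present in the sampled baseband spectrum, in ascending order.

6.1 kHz, 6.7 kHz, 7.9 kHz

fs/2 = 17.35 kHz.
167.4 kHz mod fs = 28.6 kHz.
28.6 kHz > fs/2 = 17.35 kHz, folds to fs − 28.6 kHz = 6.1 kHz.
98 kHz mod fs = 28.6 kHz.
28.6 kHz > fs/2 = 17.35 kHz, folds to fs − 28.6 kHz = 6.1 kHz.
110.8 kHz mod fs = 6.7 kHz.
6.7 kHz ≤ fs/2 = 17.35 kHz, appears at 6.7 kHz.
42.6 kHz mod fs = 7.9 kHz.
7.9 kHz ≤ fs/2 = 17.35 kHz, appears at 7.9 kHz.
Distinct values: {6.1 kHz, 6.7 kHz, 7.9 kHz}.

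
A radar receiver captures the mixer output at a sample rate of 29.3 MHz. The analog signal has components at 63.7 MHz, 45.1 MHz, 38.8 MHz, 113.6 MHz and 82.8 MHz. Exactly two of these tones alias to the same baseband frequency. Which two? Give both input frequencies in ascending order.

fs/2 = 14.65 MHz.
63.7 MHz mod fs = 5.1 MHz.
5.1 MHz ≤ fs/2 = 14.65 MHz, appears at 5.1 MHz.
45.1 MHz mod fs = 15.8 MHz.
15.8 MHz > fs/2 = 14.65 MHz, folds to fs − 15.8 MHz = 13.5 MHz.
38.8 MHz mod fs = 9.5 MHz.
9.5 MHz ≤ fs/2 = 14.65 MHz, appears at 9.5 MHz.
113.6 MHz mod fs = 25.7 MHz.
25.7 MHz > fs/2 = 14.65 MHz, folds to fs − 25.7 MHz = 3.6 MHz.
82.8 MHz mod fs = 24.2 MHz.
24.2 MHz > fs/2 = 14.65 MHz, folds to fs − 24.2 MHz = 5.1 MHz.
63.7 MHz and 82.8 MHz both map to 5.1 MHz.

63.7 MHz, 82.8 MHz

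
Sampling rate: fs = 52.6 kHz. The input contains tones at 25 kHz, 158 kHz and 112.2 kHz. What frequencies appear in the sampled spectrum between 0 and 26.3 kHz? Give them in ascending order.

fs/2 = 26.3 kHz.
25 kHz ≤ fs/2 = 26.3 kHz, passes unchanged.
158 kHz mod fs = 0.2 kHz.
0.2 kHz ≤ fs/2 = 26.3 kHz, appears at 0.2 kHz.
112.2 kHz mod fs = 7 kHz.
7 kHz ≤ fs/2 = 26.3 kHz, appears at 7 kHz.
Distinct values: {0.2 kHz, 7 kHz, 25 kHz}.

0.2 kHz, 7 kHz, 25 kHz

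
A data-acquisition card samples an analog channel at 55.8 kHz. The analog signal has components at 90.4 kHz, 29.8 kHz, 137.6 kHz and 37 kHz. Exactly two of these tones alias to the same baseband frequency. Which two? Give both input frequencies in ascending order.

29.8 kHz, 137.6 kHz

fs/2 = 27.9 kHz.
90.4 kHz mod fs = 34.6 kHz.
34.6 kHz > fs/2 = 27.9 kHz, folds to fs − 34.6 kHz = 21.2 kHz.
29.8 kHz > fs/2 = 27.9 kHz, folds to fs − 29.8 kHz = 26 kHz.
137.6 kHz mod fs = 26 kHz.
26 kHz ≤ fs/2 = 27.9 kHz, appears at 26 kHz.
37 kHz > fs/2 = 27.9 kHz, folds to fs − 37 kHz = 18.8 kHz.
29.8 kHz and 137.6 kHz both map to 26 kHz.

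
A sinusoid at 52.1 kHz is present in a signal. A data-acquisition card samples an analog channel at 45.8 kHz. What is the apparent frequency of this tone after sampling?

6.3 kHz

52.1 kHz mod fs = 6.3 kHz.
6.3 kHz ≤ fs/2 = 22.9 kHz, appears at 6.3 kHz.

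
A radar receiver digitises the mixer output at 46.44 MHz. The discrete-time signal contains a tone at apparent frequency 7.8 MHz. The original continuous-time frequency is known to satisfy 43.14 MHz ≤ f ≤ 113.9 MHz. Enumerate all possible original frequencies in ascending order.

54.24 MHz, 85.08 MHz, 100.68 MHz

Frequencies that alias to 7.8 MHz are k·fs ± 7.8 MHz for integer k ≥ 0.
k=0: 7.8 MHz.
k=1: 38.64 MHz, 54.24 MHz.
k=2: 85.08 MHz, 100.68 MHz.
k=3: 131.52 MHz, 147.12 MHz.
Within [43.14 MHz, 113.9 MHz]: 54.24 MHz, 85.08 MHz, 100.68 MHz.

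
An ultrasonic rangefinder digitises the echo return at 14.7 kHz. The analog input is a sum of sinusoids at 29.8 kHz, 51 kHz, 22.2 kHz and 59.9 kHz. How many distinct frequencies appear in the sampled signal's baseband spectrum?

4

fs/2 = 7.35 kHz.
29.8 kHz mod fs = 0.4 kHz.
0.4 kHz ≤ fs/2 = 7.35 kHz, appears at 0.4 kHz.
51 kHz mod fs = 6.9 kHz.
6.9 kHz ≤ fs/2 = 7.35 kHz, appears at 6.9 kHz.
22.2 kHz mod fs = 7.5 kHz.
7.5 kHz > fs/2 = 7.35 kHz, folds to fs − 7.5 kHz = 7.2 kHz.
59.9 kHz mod fs = 1.1 kHz.
1.1 kHz ≤ fs/2 = 7.35 kHz, appears at 1.1 kHz.
Distinct values: {0.4 kHz, 1.1 kHz, 6.9 kHz, 7.2 kHz} → 4.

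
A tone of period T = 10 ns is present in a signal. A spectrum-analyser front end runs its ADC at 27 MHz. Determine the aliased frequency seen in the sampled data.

T = 10 ns → f = 1/T = 100 MHz.
100 MHz mod fs = 19 MHz.
19 MHz > fs/2 = 13.5 MHz, folds to fs − 19 MHz = 8 MHz.

8 MHz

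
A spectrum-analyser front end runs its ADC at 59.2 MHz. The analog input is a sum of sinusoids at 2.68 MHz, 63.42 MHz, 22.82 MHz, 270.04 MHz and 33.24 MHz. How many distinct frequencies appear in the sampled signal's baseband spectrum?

fs/2 = 29.6 MHz.
2.68 MHz ≤ fs/2 = 29.6 MHz, passes unchanged.
63.42 MHz mod fs = 4.22 MHz.
4.22 MHz ≤ fs/2 = 29.6 MHz, appears at 4.22 MHz.
22.82 MHz ≤ fs/2 = 29.6 MHz, passes unchanged.
270.04 MHz mod fs = 33.24 MHz.
33.24 MHz > fs/2 = 29.6 MHz, folds to fs − 33.24 MHz = 25.96 MHz.
33.24 MHz > fs/2 = 29.6 MHz, folds to fs − 33.24 MHz = 25.96 MHz.
Distinct values: {2.68 MHz, 4.22 MHz, 22.82 MHz, 25.96 MHz} → 4.

4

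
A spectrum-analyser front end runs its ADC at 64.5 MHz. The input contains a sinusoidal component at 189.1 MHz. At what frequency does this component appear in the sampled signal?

189.1 MHz mod fs = 60.1 MHz.
60.1 MHz > fs/2 = 32.25 MHz, folds to fs − 60.1 MHz = 4.4 MHz.

4.4 MHz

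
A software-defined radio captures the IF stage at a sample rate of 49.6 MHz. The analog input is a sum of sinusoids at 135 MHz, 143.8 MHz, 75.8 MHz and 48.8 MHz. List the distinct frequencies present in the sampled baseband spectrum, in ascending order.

0.8 MHz, 5 MHz, 13.8 MHz, 23.4 MHz

fs/2 = 24.8 MHz.
135 MHz mod fs = 35.8 MHz.
35.8 MHz > fs/2 = 24.8 MHz, folds to fs − 35.8 MHz = 13.8 MHz.
143.8 MHz mod fs = 44.6 MHz.
44.6 MHz > fs/2 = 24.8 MHz, folds to fs − 44.6 MHz = 5 MHz.
75.8 MHz mod fs = 26.2 MHz.
26.2 MHz > fs/2 = 24.8 MHz, folds to fs − 26.2 MHz = 23.4 MHz.
48.8 MHz > fs/2 = 24.8 MHz, folds to fs − 48.8 MHz = 0.8 MHz.
Distinct values: {0.8 MHz, 5 MHz, 13.8 MHz, 23.4 MHz}.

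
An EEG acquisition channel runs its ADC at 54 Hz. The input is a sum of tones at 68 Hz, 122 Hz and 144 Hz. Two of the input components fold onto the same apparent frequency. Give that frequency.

fs/2 = 27 Hz.
68 Hz mod fs = 14 Hz.
14 Hz ≤ fs/2 = 27 Hz, appears at 14 Hz.
122 Hz mod fs = 14 Hz.
14 Hz ≤ fs/2 = 27 Hz, appears at 14 Hz.
144 Hz mod fs = 36 Hz.
36 Hz > fs/2 = 27 Hz, folds to fs − 36 Hz = 18 Hz.
68 Hz and 122 Hz both map to 14 Hz.

14 Hz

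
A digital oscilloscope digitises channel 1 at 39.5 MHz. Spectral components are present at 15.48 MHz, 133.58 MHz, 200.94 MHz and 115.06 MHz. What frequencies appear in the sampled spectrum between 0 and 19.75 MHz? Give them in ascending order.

3.44 MHz, 15.08 MHz, 15.48 MHz

fs/2 = 19.75 MHz.
15.48 MHz ≤ fs/2 = 19.75 MHz, passes unchanged.
133.58 MHz mod fs = 15.08 MHz.
15.08 MHz ≤ fs/2 = 19.75 MHz, appears at 15.08 MHz.
200.94 MHz mod fs = 3.44 MHz.
3.44 MHz ≤ fs/2 = 19.75 MHz, appears at 3.44 MHz.
115.06 MHz mod fs = 36.06 MHz.
36.06 MHz > fs/2 = 19.75 MHz, folds to fs − 36.06 MHz = 3.44 MHz.
Distinct values: {3.44 MHz, 15.08 MHz, 15.48 MHz}.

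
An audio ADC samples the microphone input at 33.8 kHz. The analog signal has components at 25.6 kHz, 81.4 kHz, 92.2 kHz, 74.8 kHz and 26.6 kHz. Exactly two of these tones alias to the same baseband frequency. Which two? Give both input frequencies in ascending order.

26.6 kHz, 74.8 kHz

fs/2 = 16.9 kHz.
25.6 kHz > fs/2 = 16.9 kHz, folds to fs − 25.6 kHz = 8.2 kHz.
81.4 kHz mod fs = 13.8 kHz.
13.8 kHz ≤ fs/2 = 16.9 kHz, appears at 13.8 kHz.
92.2 kHz mod fs = 24.6 kHz.
24.6 kHz > fs/2 = 16.9 kHz, folds to fs − 24.6 kHz = 9.2 kHz.
74.8 kHz mod fs = 7.2 kHz.
7.2 kHz ≤ fs/2 = 16.9 kHz, appears at 7.2 kHz.
26.6 kHz > fs/2 = 16.9 kHz, folds to fs − 26.6 kHz = 7.2 kHz.
26.6 kHz and 74.8 kHz both map to 7.2 kHz.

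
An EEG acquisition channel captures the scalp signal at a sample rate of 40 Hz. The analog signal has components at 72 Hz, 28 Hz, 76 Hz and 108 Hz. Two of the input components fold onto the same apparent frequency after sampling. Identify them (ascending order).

fs/2 = 20 Hz.
72 Hz mod fs = 32 Hz.
32 Hz > fs/2 = 20 Hz, folds to fs − 32 Hz = 8 Hz.
28 Hz > fs/2 = 20 Hz, folds to fs − 28 Hz = 12 Hz.
76 Hz mod fs = 36 Hz.
36 Hz > fs/2 = 20 Hz, folds to fs − 36 Hz = 4 Hz.
108 Hz mod fs = 28 Hz.
28 Hz > fs/2 = 20 Hz, folds to fs − 28 Hz = 12 Hz.
28 Hz and 108 Hz both map to 12 Hz.

28 Hz, 108 Hz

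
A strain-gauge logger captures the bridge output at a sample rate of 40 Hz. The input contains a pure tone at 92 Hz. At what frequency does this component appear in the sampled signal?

12 Hz

92 Hz mod fs = 12 Hz.
12 Hz ≤ fs/2 = 20 Hz, appears at 12 Hz.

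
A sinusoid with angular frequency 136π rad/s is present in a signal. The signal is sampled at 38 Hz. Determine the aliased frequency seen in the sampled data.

8 Hz

ω = 136π rad/s → f = ω/(2π) = 68 Hz.
68 Hz mod fs = 30 Hz.
30 Hz > fs/2 = 19 Hz, folds to fs − 30 Hz = 8 Hz.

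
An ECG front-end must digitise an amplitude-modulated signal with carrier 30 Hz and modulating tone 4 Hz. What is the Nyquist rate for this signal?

AM sidebands sit at fc ± fm = 26 Hz and 34 Hz.
Highest-frequency component: 34 Hz.
Nyquist rate = 2 × 34 Hz = 68 Hz.

68 Hz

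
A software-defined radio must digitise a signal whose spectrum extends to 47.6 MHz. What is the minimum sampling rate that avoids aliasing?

95.2 MHz

Nyquist rate = 2 × 47.6 MHz = 95.2 MHz.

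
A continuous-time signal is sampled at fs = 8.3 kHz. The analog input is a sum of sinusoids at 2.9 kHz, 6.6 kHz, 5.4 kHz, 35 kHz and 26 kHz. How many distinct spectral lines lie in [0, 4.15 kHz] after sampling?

fs/2 = 4.15 kHz.
2.9 kHz ≤ fs/2 = 4.15 kHz, passes unchanged.
6.6 kHz > fs/2 = 4.15 kHz, folds to fs − 6.6 kHz = 1.7 kHz.
5.4 kHz > fs/2 = 4.15 kHz, folds to fs − 5.4 kHz = 2.9 kHz.
35 kHz mod fs = 1.8 kHz.
1.8 kHz ≤ fs/2 = 4.15 kHz, appears at 1.8 kHz.
26 kHz mod fs = 1.1 kHz.
1.1 kHz ≤ fs/2 = 4.15 kHz, appears at 1.1 kHz.
Distinct values: {1.1 kHz, 1.7 kHz, 1.8 kHz, 2.9 kHz} → 4.

4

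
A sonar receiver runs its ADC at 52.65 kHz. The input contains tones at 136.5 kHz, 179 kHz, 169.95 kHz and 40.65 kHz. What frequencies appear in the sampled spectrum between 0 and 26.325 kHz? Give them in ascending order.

12 kHz, 21.05 kHz, 21.45 kHz

fs/2 = 26.325 kHz.
136.5 kHz mod fs = 31.2 kHz.
31.2 kHz > fs/2 = 26.325 kHz, folds to fs − 31.2 kHz = 21.45 kHz.
179 kHz mod fs = 21.05 kHz.
21.05 kHz ≤ fs/2 = 26.325 kHz, appears at 21.05 kHz.
169.95 kHz mod fs = 12 kHz.
12 kHz ≤ fs/2 = 26.325 kHz, appears at 12 kHz.
40.65 kHz > fs/2 = 26.325 kHz, folds to fs − 40.65 kHz = 12 kHz.
Distinct values: {12 kHz, 21.05 kHz, 21.45 kHz}.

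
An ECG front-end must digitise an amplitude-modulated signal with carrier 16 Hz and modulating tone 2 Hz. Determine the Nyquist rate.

AM sidebands sit at fc ± fm = 14 Hz and 18 Hz.
Highest-frequency component: 18 Hz.
Nyquist rate = 2 × 18 Hz = 36 Hz.

36 Hz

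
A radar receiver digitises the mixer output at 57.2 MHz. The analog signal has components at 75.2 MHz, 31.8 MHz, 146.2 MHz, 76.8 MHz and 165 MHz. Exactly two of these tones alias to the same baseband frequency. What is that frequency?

25.4 MHz

fs/2 = 28.6 MHz.
75.2 MHz mod fs = 18 MHz.
18 MHz ≤ fs/2 = 28.6 MHz, appears at 18 MHz.
31.8 MHz > fs/2 = 28.6 MHz, folds to fs − 31.8 MHz = 25.4 MHz.
146.2 MHz mod fs = 31.8 MHz.
31.8 MHz > fs/2 = 28.6 MHz, folds to fs − 31.8 MHz = 25.4 MHz.
76.8 MHz mod fs = 19.6 MHz.
19.6 MHz ≤ fs/2 = 28.6 MHz, appears at 19.6 MHz.
165 MHz mod fs = 50.6 MHz.
50.6 MHz > fs/2 = 28.6 MHz, folds to fs − 50.6 MHz = 6.6 MHz.
31.8 MHz and 146.2 MHz both map to 25.4 MHz.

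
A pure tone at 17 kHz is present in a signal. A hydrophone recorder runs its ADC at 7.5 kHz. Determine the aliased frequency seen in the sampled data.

17 kHz mod fs = 2 kHz.
2 kHz ≤ fs/2 = 3.75 kHz, appears at 2 kHz.

2 kHz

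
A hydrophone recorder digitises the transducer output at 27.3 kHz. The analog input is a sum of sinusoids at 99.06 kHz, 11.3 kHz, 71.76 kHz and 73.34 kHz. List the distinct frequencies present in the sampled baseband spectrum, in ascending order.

8.56 kHz, 10.14 kHz, 11.3 kHz

fs/2 = 13.65 kHz.
99.06 kHz mod fs = 17.16 kHz.
17.16 kHz > fs/2 = 13.65 kHz, folds to fs − 17.16 kHz = 10.14 kHz.
11.3 kHz ≤ fs/2 = 13.65 kHz, passes unchanged.
71.76 kHz mod fs = 17.16 kHz.
17.16 kHz > fs/2 = 13.65 kHz, folds to fs − 17.16 kHz = 10.14 kHz.
73.34 kHz mod fs = 18.74 kHz.
18.74 kHz > fs/2 = 13.65 kHz, folds to fs − 18.74 kHz = 8.56 kHz.
Distinct values: {8.56 kHz, 10.14 kHz, 11.3 kHz}.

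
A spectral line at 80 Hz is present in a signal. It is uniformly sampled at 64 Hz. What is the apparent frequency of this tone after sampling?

16 Hz

80 Hz mod fs = 16 Hz.
16 Hz ≤ fs/2 = 32 Hz, appears at 16 Hz.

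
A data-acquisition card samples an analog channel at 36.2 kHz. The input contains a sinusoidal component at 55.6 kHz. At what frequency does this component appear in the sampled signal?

55.6 kHz mod fs = 19.4 kHz.
19.4 kHz > fs/2 = 18.1 kHz, folds to fs − 19.4 kHz = 16.8 kHz.

16.8 kHz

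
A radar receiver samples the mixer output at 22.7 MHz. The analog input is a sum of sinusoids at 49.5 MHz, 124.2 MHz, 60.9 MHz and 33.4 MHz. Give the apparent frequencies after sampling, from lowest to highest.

fs/2 = 11.35 MHz.
49.5 MHz mod fs = 4.1 MHz.
4.1 MHz ≤ fs/2 = 11.35 MHz, appears at 4.1 MHz.
124.2 MHz mod fs = 10.7 MHz.
10.7 MHz ≤ fs/2 = 11.35 MHz, appears at 10.7 MHz.
60.9 MHz mod fs = 15.5 MHz.
15.5 MHz > fs/2 = 11.35 MHz, folds to fs − 15.5 MHz = 7.2 MHz.
33.4 MHz mod fs = 10.7 MHz.
10.7 MHz ≤ fs/2 = 11.35 MHz, appears at 10.7 MHz.
Distinct values: {4.1 MHz, 7.2 MHz, 10.7 MHz}.

4.1 MHz, 7.2 MHz, 10.7 MHz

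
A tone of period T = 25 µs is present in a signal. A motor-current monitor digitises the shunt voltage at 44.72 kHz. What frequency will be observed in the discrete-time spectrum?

T = 25 µs → f = 1/T = 40 kHz.
40 kHz > fs/2 = 22.36 kHz, folds to fs − 40 kHz = 4.72 kHz.

4.72 kHz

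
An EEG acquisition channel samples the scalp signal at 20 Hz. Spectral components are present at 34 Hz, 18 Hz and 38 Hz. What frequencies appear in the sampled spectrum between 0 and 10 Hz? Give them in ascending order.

fs/2 = 10 Hz.
34 Hz mod fs = 14 Hz.
14 Hz > fs/2 = 10 Hz, folds to fs − 14 Hz = 6 Hz.
18 Hz > fs/2 = 10 Hz, folds to fs − 18 Hz = 2 Hz.
38 Hz mod fs = 18 Hz.
18 Hz > fs/2 = 10 Hz, folds to fs − 18 Hz = 2 Hz.
Distinct values: {2 Hz, 6 Hz}.

2 Hz, 6 Hz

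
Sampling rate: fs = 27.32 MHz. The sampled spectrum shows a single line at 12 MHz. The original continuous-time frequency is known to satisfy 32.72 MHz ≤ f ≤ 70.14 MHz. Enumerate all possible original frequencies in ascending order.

39.32 MHz, 42.64 MHz, 66.64 MHz, 69.96 MHz

Frequencies that alias to 12 MHz are k·fs ± 12 MHz for integer k ≥ 0.
k=0: 12 MHz.
k=1: 15.32 MHz, 39.32 MHz.
k=2: 42.64 MHz, 66.64 MHz.
k=3: 69.96 MHz, 93.96 MHz.
k=4: 97.28 MHz, 121.28 MHz.
Within [32.72 MHz, 70.14 MHz]: 39.32 MHz, 42.64 MHz, 66.64 MHz, 69.96 MHz.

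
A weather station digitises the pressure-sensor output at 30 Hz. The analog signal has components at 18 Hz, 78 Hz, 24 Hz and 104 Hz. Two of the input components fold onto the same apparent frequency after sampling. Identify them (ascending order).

18 Hz, 78 Hz

fs/2 = 15 Hz.
18 Hz > fs/2 = 15 Hz, folds to fs − 18 Hz = 12 Hz.
78 Hz mod fs = 18 Hz.
18 Hz > fs/2 = 15 Hz, folds to fs − 18 Hz = 12 Hz.
24 Hz > fs/2 = 15 Hz, folds to fs − 24 Hz = 6 Hz.
104 Hz mod fs = 14 Hz.
14 Hz ≤ fs/2 = 15 Hz, appears at 14 Hz.
18 Hz and 78 Hz both map to 12 Hz.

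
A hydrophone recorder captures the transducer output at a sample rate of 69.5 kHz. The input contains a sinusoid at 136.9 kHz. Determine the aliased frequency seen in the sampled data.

136.9 kHz mod fs = 67.4 kHz.
67.4 kHz > fs/2 = 34.75 kHz, folds to fs − 67.4 kHz = 2.1 kHz.

2.1 kHz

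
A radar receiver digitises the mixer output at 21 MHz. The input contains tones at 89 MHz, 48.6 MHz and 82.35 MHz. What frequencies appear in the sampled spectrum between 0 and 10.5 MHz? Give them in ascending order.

1.65 MHz, 5 MHz, 6.6 MHz

fs/2 = 10.5 MHz.
89 MHz mod fs = 5 MHz.
5 MHz ≤ fs/2 = 10.5 MHz, appears at 5 MHz.
48.6 MHz mod fs = 6.6 MHz.
6.6 MHz ≤ fs/2 = 10.5 MHz, appears at 6.6 MHz.
82.35 MHz mod fs = 19.35 MHz.
19.35 MHz > fs/2 = 10.5 MHz, folds to fs − 19.35 MHz = 1.65 MHz.
Distinct values: {1.65 MHz, 5 MHz, 6.6 MHz}.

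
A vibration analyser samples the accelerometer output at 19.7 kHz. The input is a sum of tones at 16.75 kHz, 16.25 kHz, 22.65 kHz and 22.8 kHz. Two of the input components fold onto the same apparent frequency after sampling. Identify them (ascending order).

16.75 kHz, 22.65 kHz

fs/2 = 9.85 kHz.
16.75 kHz > fs/2 = 9.85 kHz, folds to fs − 16.75 kHz = 2.95 kHz.
16.25 kHz > fs/2 = 9.85 kHz, folds to fs − 16.25 kHz = 3.45 kHz.
22.65 kHz mod fs = 2.95 kHz.
2.95 kHz ≤ fs/2 = 9.85 kHz, appears at 2.95 kHz.
22.8 kHz mod fs = 3.1 kHz.
3.1 kHz ≤ fs/2 = 9.85 kHz, appears at 3.1 kHz.
16.75 kHz and 22.65 kHz both map to 2.95 kHz.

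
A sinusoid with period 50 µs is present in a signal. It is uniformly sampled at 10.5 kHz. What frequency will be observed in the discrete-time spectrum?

1 kHz

T = 50 µs → f = 1/T = 20 kHz.
20 kHz mod fs = 9.5 kHz.
9.5 kHz > fs/2 = 5.25 kHz, folds to fs − 9.5 kHz = 1 kHz.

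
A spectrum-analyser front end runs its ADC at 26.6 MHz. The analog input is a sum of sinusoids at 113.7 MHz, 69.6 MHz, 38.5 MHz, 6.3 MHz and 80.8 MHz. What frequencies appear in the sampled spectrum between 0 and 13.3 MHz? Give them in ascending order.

fs/2 = 13.3 MHz.
113.7 MHz mod fs = 7.3 MHz.
7.3 MHz ≤ fs/2 = 13.3 MHz, appears at 7.3 MHz.
69.6 MHz mod fs = 16.4 MHz.
16.4 MHz > fs/2 = 13.3 MHz, folds to fs − 16.4 MHz = 10.2 MHz.
38.5 MHz mod fs = 11.9 MHz.
11.9 MHz ≤ fs/2 = 13.3 MHz, appears at 11.9 MHz.
6.3 MHz ≤ fs/2 = 13.3 MHz, passes unchanged.
80.8 MHz mod fs = 1 MHz.
1 MHz ≤ fs/2 = 13.3 MHz, appears at 1 MHz.
Distinct values: {1 MHz, 6.3 MHz, 7.3 MHz, 10.2 MHz, 11.9 MHz}.

1 MHz, 6.3 MHz, 7.3 MHz, 10.2 MHz, 11.9 MHz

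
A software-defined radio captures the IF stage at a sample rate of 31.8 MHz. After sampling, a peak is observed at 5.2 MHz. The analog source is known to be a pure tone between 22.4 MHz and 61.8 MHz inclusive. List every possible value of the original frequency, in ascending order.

26.6 MHz, 37 MHz, 58.4 MHz

Frequencies that alias to 5.2 MHz are k·fs ± 5.2 MHz for integer k ≥ 0.
k=0: 5.2 MHz.
k=1: 26.6 MHz, 37 MHz.
k=2: 58.4 MHz, 68.8 MHz.
k=3: 90.2 MHz, 100.6 MHz.
Within [22.4 MHz, 61.8 MHz]: 26.6 MHz, 37 MHz, 58.4 MHz.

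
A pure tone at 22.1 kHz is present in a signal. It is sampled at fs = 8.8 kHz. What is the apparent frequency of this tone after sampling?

4.3 kHz

22.1 kHz mod fs = 4.5 kHz.
4.5 kHz > fs/2 = 4.4 kHz, folds to fs − 4.5 kHz = 4.3 kHz.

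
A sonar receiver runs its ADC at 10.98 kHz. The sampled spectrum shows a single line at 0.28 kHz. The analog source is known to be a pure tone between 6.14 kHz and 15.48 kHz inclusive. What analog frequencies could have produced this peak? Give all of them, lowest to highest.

10.7 kHz, 11.26 kHz

Frequencies that alias to 0.28 kHz are k·fs ± 0.28 kHz for integer k ≥ 0.
k=0: 0.28 kHz.
k=1: 10.7 kHz, 11.26 kHz.
k=2: 21.68 kHz, 22.24 kHz.
Within [6.14 kHz, 15.48 kHz]: 10.7 kHz, 11.26 kHz.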